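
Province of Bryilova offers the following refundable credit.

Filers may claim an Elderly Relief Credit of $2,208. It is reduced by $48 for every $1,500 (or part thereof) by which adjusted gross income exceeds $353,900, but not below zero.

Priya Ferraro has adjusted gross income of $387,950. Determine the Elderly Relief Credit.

$1,104

Elderly Relief Credit: income exceeds $353,900 by $34,050, which is 23 full-or-partial $1,500 increments; reduction = 23 × $48 = $1,104, leaving $1,104.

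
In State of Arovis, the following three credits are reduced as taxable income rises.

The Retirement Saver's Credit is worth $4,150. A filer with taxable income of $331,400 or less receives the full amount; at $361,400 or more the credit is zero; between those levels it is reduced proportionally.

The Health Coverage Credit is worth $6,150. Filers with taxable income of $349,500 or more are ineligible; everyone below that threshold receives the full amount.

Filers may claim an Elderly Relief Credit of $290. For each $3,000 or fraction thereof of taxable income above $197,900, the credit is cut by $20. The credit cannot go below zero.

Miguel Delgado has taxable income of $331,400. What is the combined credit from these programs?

Retirement Saver's Credit: $331,400 is at or below the $331,400 threshold, so the full $4,150 applies.
Health Coverage Credit: $331,400 is below the $349,500 cutoff, so the full $6,150 applies.
Elderly Relief Credit: income exceeds $197,900 by $133,500 → 45 increments × $20 = $900 ≥ base, so the credit is $0.
Total: $4,150 + $6,150 + $0 = $10,300.

$10,300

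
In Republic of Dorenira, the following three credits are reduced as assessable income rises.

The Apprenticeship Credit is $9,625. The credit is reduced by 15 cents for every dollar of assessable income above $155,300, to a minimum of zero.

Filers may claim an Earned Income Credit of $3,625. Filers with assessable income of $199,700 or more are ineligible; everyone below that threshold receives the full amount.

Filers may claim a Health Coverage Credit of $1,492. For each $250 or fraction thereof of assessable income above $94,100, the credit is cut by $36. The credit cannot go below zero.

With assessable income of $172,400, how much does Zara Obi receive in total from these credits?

$10,685

Apprenticeship Credit: 15% of the $17,100 excess over $155,300 is $2,565; credit = $9,625 − $2,565 = $7,060.
Earned Income Credit: $172,400 is below the $199,700 cutoff, so the full $3,625 applies.
Health Coverage Credit: income exceeds $94,100 by $78,300 → 314 increments × $36 = $11,304 ≥ base, so the credit is $0.
Total: $7,060 + $3,625 + $0 = $10,685.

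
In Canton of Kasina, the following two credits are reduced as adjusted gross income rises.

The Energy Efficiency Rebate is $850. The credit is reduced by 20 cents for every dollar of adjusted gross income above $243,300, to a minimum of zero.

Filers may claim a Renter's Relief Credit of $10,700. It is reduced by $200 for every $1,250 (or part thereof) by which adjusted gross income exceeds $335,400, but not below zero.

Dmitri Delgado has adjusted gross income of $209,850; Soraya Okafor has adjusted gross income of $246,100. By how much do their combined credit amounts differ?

$560

Dmitri ($209,850): Energy Efficiency Rebate: $209,850 is at or below the $243,300 threshold, so the full $850 applies. Renter's Relief Credit: $209,850 is at or below the $335,400 threshold, so the full $10,700 applies. total $850 + $10,700 = $11,550
Soraya ($246,100): Energy Efficiency Rebate: 20% of the $2,800 excess over $243,300 is $560; credit = $850 − $560 = $290. Renter's Relief Credit: $246,100 is at or below the $335,400 threshold, so the full $10,700 applies. total $290 + $10,700 = $10,990
Difference: |$11,550 − $10,990| = $560.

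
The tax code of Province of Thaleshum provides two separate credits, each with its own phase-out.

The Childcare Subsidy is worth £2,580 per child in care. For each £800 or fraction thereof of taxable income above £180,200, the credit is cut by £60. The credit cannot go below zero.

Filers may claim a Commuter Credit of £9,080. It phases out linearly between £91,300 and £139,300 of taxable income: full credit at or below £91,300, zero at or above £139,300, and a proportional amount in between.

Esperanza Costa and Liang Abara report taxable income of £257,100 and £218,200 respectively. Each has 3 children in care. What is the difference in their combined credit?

£2,940

Esperanza (£257,100): Childcare Subsidy: base = 3 × £2,580 = £7,740. income exceeds £180,200 by £76,900, which is 97 full-or-partial £800 increments; reduction = 97 × £60 = £5,820, leaving £1,920. Commuter Credit: £257,100 is at or above £139,300, so the credit is £0. total £1,920 + £0 = £1,920
Liang (£218,200): Childcare Subsidy: base = 3 × £2,580 = £7,740. income exceeds £180,200 by £38,000, which is 48 full-or-partial £800 increments; reduction = 48 × £60 = £2,880, leaving £4,860. Commuter Credit: £218,200 is at or above £139,300, so the credit is £0. total £4,860 + £0 = £4,860
Difference: |£1,920 − £4,860| = £2,940.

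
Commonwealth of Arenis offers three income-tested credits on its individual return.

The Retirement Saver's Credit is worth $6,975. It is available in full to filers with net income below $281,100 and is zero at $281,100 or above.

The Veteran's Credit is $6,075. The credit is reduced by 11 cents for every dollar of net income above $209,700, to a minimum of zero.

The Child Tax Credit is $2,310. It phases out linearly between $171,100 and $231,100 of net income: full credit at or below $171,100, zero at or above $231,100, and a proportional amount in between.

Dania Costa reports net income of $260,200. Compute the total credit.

$7,495

Retirement Saver's Credit: $260,200 is below the $281,100 cutoff, so the full $6,975 applies.
Veteran's Credit: 11% of the $50,500 excess over $209,700 is $5,555; credit = $6,075 − $5,555 = $520.
Child Tax Credit: $260,200 is at or above $231,100, so the credit is $0.
Total: $6,975 + $520 + $0 = $7,495.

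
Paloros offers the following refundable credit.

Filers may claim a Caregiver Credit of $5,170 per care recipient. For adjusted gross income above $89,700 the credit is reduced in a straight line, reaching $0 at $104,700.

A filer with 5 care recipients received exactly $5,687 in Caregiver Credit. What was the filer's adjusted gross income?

Full credit = 5 × $5,170 = $25,850.
$5,687 is 5,687/25,850 of the full $25,850, so 20,163/25,850 of the $15,000 range has been used: income = $89,700 + $15,000 × 20,163/25,850 = $101,400.

$101,400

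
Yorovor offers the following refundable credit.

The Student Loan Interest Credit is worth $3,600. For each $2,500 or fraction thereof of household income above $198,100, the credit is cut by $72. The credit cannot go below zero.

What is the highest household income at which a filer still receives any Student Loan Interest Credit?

$320,600

After 49 increments the reduction is 49 × $72 = $3,528, leaving $72; one more increment wipes it out. Increment 49 ends at excess 49 × $2,500 = $122,500, so the highest qualifying income is $198,100 + $122,500 = $320,600.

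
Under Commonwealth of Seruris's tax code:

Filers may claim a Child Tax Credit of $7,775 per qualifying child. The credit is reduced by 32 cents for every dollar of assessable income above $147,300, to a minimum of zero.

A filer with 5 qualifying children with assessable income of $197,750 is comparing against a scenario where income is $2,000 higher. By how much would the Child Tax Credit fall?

$640

At $197,750 — base = 5 × $7,775 = $38,875. 32% of the $50,450 excess over $147,300 is $16,144; credit = $38,875 − $16,144 = $22,731.
At $199,750 — base = 5 × $7,775 = $38,875. 32% of the $52,450 excess over $147,300 is $16,784; credit = $38,875 − $16,784 = $22,091.
Lost: $22,731 − $22,091 = $640.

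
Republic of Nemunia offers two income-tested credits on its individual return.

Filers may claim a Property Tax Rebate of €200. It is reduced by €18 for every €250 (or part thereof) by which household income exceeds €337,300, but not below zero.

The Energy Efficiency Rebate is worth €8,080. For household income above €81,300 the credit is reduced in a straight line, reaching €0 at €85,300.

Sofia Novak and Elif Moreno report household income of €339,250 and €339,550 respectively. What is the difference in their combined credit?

Sofia (€339,250): Property Tax Rebate: income exceeds €337,300 by €1,950, which is 8 full-or-partial €250 increments; reduction = 8 × €18 = €144, leaving €56. Energy Efficiency Rebate: €339,250 is at or above €85,300, so the credit is €0. total €56 + €0 = €56
Elif (€339,550): Property Tax Rebate: income exceeds €337,300 by €2,250, which is 9 full-or-partial €250 increments; reduction = 9 × €18 = €162, leaving €38. Energy Efficiency Rebate: €339,550 is at or above €85,300, so the credit is €0. total €38 + €0 = €38
Difference: |€56 − €38| = €18.

€18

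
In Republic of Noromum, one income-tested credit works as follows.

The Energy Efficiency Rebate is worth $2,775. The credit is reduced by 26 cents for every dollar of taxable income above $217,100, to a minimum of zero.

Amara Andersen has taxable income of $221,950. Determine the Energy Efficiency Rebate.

Energy Efficiency Rebate: 26% of the $4,850 excess over $217,100 is $1,261; credit = $2,775 − $1,261 = $1,514.

$1,514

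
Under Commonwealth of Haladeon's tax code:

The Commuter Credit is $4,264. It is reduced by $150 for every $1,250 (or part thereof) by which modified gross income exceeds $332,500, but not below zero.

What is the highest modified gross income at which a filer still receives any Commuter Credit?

After 28 increments the reduction is 28 × $150 = $4,200, leaving $64; one more increment wipes it out. Increment 28 ends at excess 28 × $1,250 = $35,000, so the highest qualifying income is $332,500 + $35,000 = $367,500.

$367,500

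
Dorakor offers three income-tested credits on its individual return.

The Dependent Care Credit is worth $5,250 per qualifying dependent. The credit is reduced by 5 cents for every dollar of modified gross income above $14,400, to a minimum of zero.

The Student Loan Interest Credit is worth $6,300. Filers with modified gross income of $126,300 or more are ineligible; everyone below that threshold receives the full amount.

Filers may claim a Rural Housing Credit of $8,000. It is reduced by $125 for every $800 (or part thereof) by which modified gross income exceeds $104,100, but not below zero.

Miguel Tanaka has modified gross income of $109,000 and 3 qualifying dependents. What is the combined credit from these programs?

$24,445

Dependent Care Credit: base = 3 × $5,250 = $15,750. 5% of the $94,600 excess over $14,400 is $4,730; credit = $15,750 − $4,730 = $11,020.
Student Loan Interest Credit: $109,000 is below the $126,300 cutoff, so the full $6,300 applies.
Rural Housing Credit: income exceeds $104,100 by $4,900, which is 7 full-or-partial $800 increments; reduction = 7 × $125 = $875, leaving $7,125.
Total: $11,020 + $6,300 + $7,125 = $24,445.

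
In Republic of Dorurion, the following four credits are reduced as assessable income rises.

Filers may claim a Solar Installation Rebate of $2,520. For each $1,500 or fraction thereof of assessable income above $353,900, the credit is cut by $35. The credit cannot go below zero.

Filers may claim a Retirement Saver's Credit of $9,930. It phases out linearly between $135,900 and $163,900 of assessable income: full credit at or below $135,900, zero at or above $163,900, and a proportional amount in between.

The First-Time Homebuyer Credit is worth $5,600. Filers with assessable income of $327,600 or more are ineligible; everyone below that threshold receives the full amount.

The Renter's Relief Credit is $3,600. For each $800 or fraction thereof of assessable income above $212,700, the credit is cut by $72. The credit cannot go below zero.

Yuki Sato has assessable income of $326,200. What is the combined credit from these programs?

Solar Installation Rebate: $326,200 is at or below the $353,900 threshold, so the full $2,520 applies.
Retirement Saver's Credit: $326,200 is at or above $163,900, so the credit is $0.
First-Time Homebuyer Credit: $326,200 is below the $327,600 cutoff, so the full $5,600 applies.
Renter's Relief Credit: income exceeds $212,700 by $113,500 → 142 increments × $72 = $10,224 ≥ base, so the credit is $0.
Total: $2,520 + $0 + $5,600 + $0 = $8,120.

$8,120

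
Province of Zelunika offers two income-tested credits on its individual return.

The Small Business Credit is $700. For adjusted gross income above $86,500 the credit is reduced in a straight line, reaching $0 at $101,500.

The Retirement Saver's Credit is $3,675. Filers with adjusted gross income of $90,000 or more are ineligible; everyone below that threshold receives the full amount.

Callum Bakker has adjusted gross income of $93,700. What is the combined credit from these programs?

Small Business Credit: $93,700 is $7,200 into a $15,000 phase-out range, leaving 7,800/15,000 of the credit: $700 × 7,800/15,000 = $364.
Retirement Saver's Credit: $93,700 meets or exceeds the $90,000 cutoff, so the credit is $0.
Total: $364 + $0 = $364.

$364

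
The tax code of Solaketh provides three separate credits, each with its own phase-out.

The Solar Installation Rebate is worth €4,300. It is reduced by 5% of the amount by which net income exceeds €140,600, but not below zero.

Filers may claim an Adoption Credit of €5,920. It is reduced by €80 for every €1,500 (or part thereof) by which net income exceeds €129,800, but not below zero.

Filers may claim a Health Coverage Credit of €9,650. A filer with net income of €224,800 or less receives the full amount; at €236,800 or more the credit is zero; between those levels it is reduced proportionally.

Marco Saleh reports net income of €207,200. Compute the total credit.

Solar Installation Rebate: 5% of the €66,600 excess over €140,600 is €3,330; credit = €4,300 − €3,330 = €970.
Adoption Credit: income exceeds €129,800 by €77,400, which is 52 full-or-partial €1,500 increments; reduction = 52 × €80 = €4,160, leaving €1,760.
Health Coverage Credit: €207,200 is at or below the €224,800 threshold, so the full €9,650 applies.
Total: €970 + €1,760 + €9,650 = €12,380.

€12,380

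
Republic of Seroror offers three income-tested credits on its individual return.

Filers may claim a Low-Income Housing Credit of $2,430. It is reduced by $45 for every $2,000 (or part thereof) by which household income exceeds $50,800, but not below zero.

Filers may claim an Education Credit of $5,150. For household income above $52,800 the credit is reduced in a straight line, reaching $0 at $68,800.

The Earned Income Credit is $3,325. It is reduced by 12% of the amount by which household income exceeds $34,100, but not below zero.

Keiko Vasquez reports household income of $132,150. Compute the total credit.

$585

Low-Income Housing Credit: income exceeds $50,800 by $81,350, which is 41 full-or-partial $2,000 increments; reduction = 41 × $45 = $1,845, leaving $585.
Education Credit: $132,150 is at or above $68,800, so the credit is $0.
Earned Income Credit: 12% of the $98,050 excess over $34,100 is $11,766 ≥ base, so the credit is $0.
Total: $585 + $0 + $0 = $585.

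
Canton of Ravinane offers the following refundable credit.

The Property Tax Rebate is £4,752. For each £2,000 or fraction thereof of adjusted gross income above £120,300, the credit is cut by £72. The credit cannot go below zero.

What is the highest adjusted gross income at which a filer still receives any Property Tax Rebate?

£250,300

After 65 increments the reduction is 65 × £72 = £4,680, leaving £72; one more increment wipes it out. Increment 65 ends at excess 65 × £2,000 = £130,000, so the highest qualifying income is £120,300 + £130,000 = £250,300.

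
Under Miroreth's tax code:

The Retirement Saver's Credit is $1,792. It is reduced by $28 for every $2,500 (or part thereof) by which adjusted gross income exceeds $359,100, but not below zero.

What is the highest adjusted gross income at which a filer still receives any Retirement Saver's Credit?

After 63 increments the reduction is 63 × $28 = $1,764, leaving $28; one more increment wipes it out. Increment 63 ends at excess 63 × $2,500 = $157,500, so the highest qualifying income is $359,100 + $157,500 = $516,600.

$516,600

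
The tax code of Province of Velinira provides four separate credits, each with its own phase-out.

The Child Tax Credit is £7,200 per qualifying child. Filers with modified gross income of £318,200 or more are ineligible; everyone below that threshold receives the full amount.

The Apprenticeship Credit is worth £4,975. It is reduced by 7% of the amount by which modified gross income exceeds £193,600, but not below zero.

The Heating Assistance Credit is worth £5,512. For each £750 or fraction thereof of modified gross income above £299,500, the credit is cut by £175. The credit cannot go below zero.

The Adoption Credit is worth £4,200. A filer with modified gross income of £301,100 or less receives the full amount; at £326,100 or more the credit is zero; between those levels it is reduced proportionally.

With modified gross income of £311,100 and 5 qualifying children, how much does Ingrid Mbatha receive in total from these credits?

Child Tax Credit: base = 5 × £7,200 = £36,000. £311,100 is below the £318,200 cutoff, so the full £36,000 applies.
Apprenticeship Credit: 7% of the £117,500 excess over £193,600 is £8,225 ≥ base, so the credit is £0.
Heating Assistance Credit: income exceeds £299,500 by £11,600, which is 16 full-or-partial £750 increments; reduction = 16 × £175 = £2,800, leaving £2,712.
Adoption Credit: £311,100 is £10,000 into a £25,000 phase-out range, leaving 15,000/25,000 of the credit: £4,200 × 15,000/25,000 = £2,520.
Total: £36,000 + £0 + £2,712 + £2,520 = £41,232.

£41,232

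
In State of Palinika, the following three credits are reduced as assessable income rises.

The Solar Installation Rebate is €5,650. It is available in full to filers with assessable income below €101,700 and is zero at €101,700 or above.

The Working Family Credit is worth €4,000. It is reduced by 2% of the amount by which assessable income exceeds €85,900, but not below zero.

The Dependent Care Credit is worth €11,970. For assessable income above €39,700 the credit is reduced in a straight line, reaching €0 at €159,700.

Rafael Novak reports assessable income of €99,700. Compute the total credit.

Solar Installation Rebate: €99,700 is below the €101,700 cutoff, so the full €5,650 applies.
Working Family Credit: 2% of the €13,800 excess over €85,900 is €276; credit = €4,000 − €276 = €3,724.
Dependent Care Credit: €99,700 is €60,000 into a €120,000 phase-out range, leaving 60,000/120,000 of the credit: €11,970 × 60,000/120,000 = €5,985.
Total: €5,650 + €3,724 + €5,985 = €15,359.

€15,359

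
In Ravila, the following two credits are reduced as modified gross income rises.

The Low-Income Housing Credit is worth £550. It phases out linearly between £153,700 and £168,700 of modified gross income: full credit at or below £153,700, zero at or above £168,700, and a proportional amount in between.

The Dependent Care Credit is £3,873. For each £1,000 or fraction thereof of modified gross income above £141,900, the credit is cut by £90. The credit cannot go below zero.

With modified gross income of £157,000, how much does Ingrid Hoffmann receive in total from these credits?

Low-Income Housing Credit: £157,000 is £3,300 into a £15,000 phase-out range, leaving 11,700/15,000 of the credit: £550 × 11,700/15,000 = £429.
Dependent Care Credit: income exceeds £141,900 by £15,100, which is 16 full-or-partial £1,000 increments; reduction = 16 × £90 = £1,440, leaving £2,433.
Total: £429 + £2,433 = £2,862.

£2,862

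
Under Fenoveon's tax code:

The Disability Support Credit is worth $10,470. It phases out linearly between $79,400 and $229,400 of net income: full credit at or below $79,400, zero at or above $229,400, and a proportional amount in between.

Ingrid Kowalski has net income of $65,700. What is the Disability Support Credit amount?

$10,470

Disability Support Credit: $65,700 is at or below the $79,400 threshold, so the full $10,470 applies.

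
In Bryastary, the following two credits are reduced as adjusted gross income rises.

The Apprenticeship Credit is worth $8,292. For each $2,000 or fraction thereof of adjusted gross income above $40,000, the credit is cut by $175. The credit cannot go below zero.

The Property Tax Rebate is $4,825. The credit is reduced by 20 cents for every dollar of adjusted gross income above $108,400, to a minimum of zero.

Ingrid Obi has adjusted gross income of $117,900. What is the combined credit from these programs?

$4,392

Apprenticeship Credit: income exceeds $40,000 by $77,900, which is 39 full-or-partial $2,000 increments; reduction = 39 × $175 = $6,825, leaving $1,467.
Property Tax Rebate: 20% of the $9,500 excess over $108,400 is $1,900; credit = $4,825 − $1,900 = $2,925.
Total: $1,467 + $2,925 = $4,392.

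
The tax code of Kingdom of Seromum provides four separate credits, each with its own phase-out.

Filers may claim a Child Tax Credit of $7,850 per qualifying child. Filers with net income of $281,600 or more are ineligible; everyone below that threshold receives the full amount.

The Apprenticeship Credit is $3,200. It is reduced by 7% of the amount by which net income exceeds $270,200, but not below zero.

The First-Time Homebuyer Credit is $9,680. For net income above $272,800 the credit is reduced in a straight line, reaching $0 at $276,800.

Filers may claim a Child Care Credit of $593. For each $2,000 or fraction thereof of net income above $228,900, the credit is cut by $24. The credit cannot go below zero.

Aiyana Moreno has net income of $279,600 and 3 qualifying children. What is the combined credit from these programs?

Child Tax Credit: base = 3 × $7,850 = $23,550. $279,600 is below the $281,600 cutoff, so the full $23,550 applies.
Apprenticeship Credit: 7% of the $9,400 excess over $270,200 is $658; credit = $3,200 − $658 = $2,542.
First-Time Homebuyer Credit: $279,600 is at or above $276,800, so the credit is $0.
Child Care Credit: income exceeds $228,900 by $50,700 → 26 increments × $24 = $624 ≥ base, so the credit is $0.
Total: $23,550 + $2,542 + $0 + $0 = $26,092.

$26,092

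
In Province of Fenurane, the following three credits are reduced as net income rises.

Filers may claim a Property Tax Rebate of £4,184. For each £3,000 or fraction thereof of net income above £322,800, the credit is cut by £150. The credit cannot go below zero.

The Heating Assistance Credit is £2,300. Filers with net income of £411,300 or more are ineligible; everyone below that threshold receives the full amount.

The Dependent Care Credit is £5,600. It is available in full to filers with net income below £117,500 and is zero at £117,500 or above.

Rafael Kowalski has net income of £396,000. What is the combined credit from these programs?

£2,734

Property Tax Rebate: income exceeds £322,800 by £73,200, which is 25 full-or-partial £3,000 increments; reduction = 25 × £150 = £3,750, leaving £434.
Heating Assistance Credit: £396,000 is below the £411,300 cutoff, so the full £2,300 applies.
Dependent Care Credit: £396,000 meets or exceeds the £117,500 cutoff, so the credit is £0.
Total: £434 + £2,300 + £0 = £2,734.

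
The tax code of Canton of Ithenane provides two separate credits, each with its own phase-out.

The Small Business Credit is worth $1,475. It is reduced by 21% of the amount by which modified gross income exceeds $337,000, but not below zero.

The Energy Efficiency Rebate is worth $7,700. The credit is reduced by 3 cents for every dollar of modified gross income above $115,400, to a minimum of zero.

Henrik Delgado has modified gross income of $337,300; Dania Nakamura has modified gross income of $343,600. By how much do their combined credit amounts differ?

Henrik ($337,300): Small Business Credit: 21% of the $300 excess over $337,000 is $63; credit = $1,475 − $63 = $1,412. Energy Efficiency Rebate: 3% of the $221,900 excess over $115,400 is $6,657; credit = $7,700 − $6,657 = $1,043. total $1,412 + $1,043 = $2,455
Dania ($343,600): Small Business Credit: 21% of the $6,600 excess over $337,000 is $1,386; credit = $1,475 − $1,386 = $89. Energy Efficiency Rebate: 3% of the $228,200 excess over $115,400 is $6,846; credit = $7,700 − $6,846 = $854. total $89 + $854 = $943
Difference: |$2,455 − $943| = $1,512.

$1,512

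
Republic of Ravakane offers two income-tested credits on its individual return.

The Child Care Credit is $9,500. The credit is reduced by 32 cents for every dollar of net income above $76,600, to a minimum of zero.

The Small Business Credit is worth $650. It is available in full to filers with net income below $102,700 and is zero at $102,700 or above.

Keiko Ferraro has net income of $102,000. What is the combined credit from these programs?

$2,022

Child Care Credit: 32% of the $25,400 excess over $76,600 is $8,128; credit = $9,500 − $8,128 = $1,372.
Small Business Credit: $102,000 is below the $102,700 cutoff, so the full $650 applies.
Total: $1,372 + $650 = $2,022.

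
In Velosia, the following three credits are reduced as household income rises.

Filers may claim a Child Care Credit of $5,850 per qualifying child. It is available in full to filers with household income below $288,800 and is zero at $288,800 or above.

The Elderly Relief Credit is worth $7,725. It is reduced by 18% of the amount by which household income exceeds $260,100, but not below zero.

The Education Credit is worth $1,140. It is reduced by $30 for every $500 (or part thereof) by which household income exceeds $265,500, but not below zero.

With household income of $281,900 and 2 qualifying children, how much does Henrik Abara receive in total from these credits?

Child Care Credit: base = 2 × $5,850 = $11,700. $281,900 is below the $288,800 cutoff, so the full $11,700 applies.
Elderly Relief Credit: 18% of the $21,800 excess over $260,100 is $3,924; credit = $7,725 − $3,924 = $3,801.
Education Credit: income exceeds $265,500 by $16,400, which is 33 full-or-partial $500 increments; reduction = 33 × $30 = $990, leaving $150.
Total: $11,700 + $3,801 + $150 = $15,651.

$15,651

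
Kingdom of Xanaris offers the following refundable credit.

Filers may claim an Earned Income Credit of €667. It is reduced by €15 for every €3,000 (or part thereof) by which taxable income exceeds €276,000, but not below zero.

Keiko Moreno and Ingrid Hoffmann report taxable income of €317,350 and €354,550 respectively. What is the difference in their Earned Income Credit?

Keiko (€317,350): Earned Income Credit: income exceeds €276,000 by €41,350, which is 14 full-or-partial €3,000 increments; reduction = 14 × €15 = €210, leaving €457.
Ingrid (€354,550): Earned Income Credit: income exceeds €276,000 by €78,550, which is 27 full-or-partial €3,000 increments; reduction = 27 × €15 = €405, leaving €262.
Difference: |€457 − €262| = €195.

€195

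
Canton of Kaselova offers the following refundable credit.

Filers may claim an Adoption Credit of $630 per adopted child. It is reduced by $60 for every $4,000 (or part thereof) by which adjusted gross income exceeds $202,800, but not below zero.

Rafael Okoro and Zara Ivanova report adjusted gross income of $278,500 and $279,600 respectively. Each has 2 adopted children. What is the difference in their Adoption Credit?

Rafael ($278,500): Adoption Credit: base = 2 × $630 = $1,260. income exceeds $202,800 by $75,700, which is 19 full-or-partial $4,000 increments; reduction = 19 × $60 = $1,140, leaving $120.
Zara ($279,600): Adoption Credit: base = 2 × $630 = $1,260. income exceeds $202,800 by $76,800, which is 20 full-or-partial $4,000 increments; reduction = 20 × $60 = $1,200, leaving $60.
Difference: |$120 − $60| = $60.

$60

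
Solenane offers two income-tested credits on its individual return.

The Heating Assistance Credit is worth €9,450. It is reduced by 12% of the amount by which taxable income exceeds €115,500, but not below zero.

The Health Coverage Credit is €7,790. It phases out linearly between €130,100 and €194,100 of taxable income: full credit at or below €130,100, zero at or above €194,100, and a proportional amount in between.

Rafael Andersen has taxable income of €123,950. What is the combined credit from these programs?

Heating Assistance Credit: 12% of the €8,450 excess over €115,500 is €1,014; credit = €9,450 − €1,014 = €8,436.
Health Coverage Credit: €123,950 is at or below the €130,100 threshold, so the full €7,790 applies.
Total: €8,436 + €7,790 = €16,226.

€16,226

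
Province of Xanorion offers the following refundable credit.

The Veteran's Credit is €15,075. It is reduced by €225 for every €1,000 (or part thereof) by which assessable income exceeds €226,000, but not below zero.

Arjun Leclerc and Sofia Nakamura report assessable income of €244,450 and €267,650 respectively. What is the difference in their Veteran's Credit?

€5,175

Arjun (€244,450): Veteran's Credit: income exceeds €226,000 by €18,450, which is 19 full-or-partial €1,000 increments; reduction = 19 × €225 = €4,275, leaving €10,800.
Sofia (€267,650): Veteran's Credit: income exceeds €226,000 by €41,650, which is 42 full-or-partial €1,000 increments; reduction = 42 × €225 = €9,450, leaving €5,625.
Difference: |€10,800 − €5,625| = €5,175.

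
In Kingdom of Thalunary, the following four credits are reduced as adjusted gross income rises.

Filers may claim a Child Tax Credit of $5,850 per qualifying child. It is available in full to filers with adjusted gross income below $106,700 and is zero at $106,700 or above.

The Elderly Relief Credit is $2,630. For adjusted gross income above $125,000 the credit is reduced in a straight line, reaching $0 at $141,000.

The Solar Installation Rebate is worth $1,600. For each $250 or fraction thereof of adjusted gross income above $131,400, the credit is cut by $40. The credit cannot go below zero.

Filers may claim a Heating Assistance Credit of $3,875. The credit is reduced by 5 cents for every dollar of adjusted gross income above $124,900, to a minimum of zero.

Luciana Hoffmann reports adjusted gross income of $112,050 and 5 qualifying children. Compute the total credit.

$8,105

Child Tax Credit: base = 5 × $5,850 = $29,250. $112,050 meets or exceeds the $106,700 cutoff, so the credit is $0.
Elderly Relief Credit: $112,050 is at or below the $125,000 threshold, so the full $2,630 applies.
Solar Installation Rebate: $112,050 is at or below the $131,400 threshold, so the full $1,600 applies.
Heating Assistance Credit: $112,050 is at or below the $124,900 threshold, so the full $3,875 applies.
Total: $0 + $2,630 + $1,600 + $3,875 = $8,105.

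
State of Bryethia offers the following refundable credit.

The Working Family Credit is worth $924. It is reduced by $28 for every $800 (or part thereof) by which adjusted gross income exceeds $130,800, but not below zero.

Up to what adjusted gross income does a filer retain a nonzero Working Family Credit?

After 32 increments the reduction is 32 × $28 = $896, leaving $28; one more increment wipes it out. Increment 32 ends at excess 32 × $800 = $25,600, so the highest qualifying income is $130,800 + $25,600 = $156,400.

$156,400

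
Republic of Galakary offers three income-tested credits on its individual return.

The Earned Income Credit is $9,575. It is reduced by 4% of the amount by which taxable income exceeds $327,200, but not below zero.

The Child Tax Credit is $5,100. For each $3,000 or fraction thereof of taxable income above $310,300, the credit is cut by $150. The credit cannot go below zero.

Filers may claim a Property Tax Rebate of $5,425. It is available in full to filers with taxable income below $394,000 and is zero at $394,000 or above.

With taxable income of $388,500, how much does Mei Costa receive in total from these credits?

Earned Income Credit: 4% of the $61,300 excess over $327,200 is $2,452; credit = $9,575 − $2,452 = $7,123.
Child Tax Credit: income exceeds $310,300 by $78,200, which is 27 full-or-partial $3,000 increments; reduction = 27 × $150 = $4,050, leaving $1,050.
Property Tax Rebate: $388,500 is below the $394,000 cutoff, so the full $5,425 applies.
Total: $7,123 + $1,050 + $5,425 = $13,598.

$13,598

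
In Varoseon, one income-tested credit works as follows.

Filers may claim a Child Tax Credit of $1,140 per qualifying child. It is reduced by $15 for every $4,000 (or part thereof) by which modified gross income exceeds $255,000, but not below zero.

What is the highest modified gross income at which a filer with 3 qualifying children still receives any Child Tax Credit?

$1,163,000

Full credit = 3 × $1,140 = $3,420.
After 227 increments the reduction is 227 × $15 = $3,405, leaving $15; one more increment wipes it out. Increment 227 ends at excess 227 × $4,000 = $908,000, so the highest qualifying income is $255,000 + $908,000 = $1,163,000.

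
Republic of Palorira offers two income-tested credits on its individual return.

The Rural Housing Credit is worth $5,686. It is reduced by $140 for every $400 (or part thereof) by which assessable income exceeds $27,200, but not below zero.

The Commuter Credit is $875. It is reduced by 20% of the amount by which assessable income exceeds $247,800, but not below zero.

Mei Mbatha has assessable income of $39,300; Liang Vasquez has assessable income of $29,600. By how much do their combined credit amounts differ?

Mei ($39,300): Rural Housing Credit: income exceeds $27,200 by $12,100, which is 31 full-or-partial $400 increments; reduction = 31 × $140 = $4,340, leaving $1,346. Commuter Credit: $39,300 is at or below the $247,800 threshold, so the full $875 applies. total $1,346 + $875 = $2,221
Liang ($29,600): Rural Housing Credit: income exceeds $27,200 by $2,400, which is 6 full-or-partial $400 increments; reduction = 6 × $140 = $840, leaving $4,846. Commuter Credit: $29,600 is at or below the $247,800 threshold, so the full $875 applies. total $4,846 + $875 = $5,721
Difference: |$2,221 − $5,721| = $3,500.

$3,500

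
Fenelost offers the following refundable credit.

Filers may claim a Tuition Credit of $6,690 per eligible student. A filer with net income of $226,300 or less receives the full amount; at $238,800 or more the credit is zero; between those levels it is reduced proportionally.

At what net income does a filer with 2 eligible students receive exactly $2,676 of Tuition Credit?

Full credit = 2 × $6,690 = $13,380.
$2,676 is 2,676/13,380 of the full $13,380, so 10,704/13,380 of the $12,500 range has been used: income = $226,300 + $12,500 × 10,704/13,380 = $236,300.

$236,300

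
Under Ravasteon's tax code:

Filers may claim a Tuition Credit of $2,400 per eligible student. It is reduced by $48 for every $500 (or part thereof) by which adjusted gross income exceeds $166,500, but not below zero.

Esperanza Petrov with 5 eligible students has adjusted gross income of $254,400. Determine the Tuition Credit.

$3,552

Tuition Credit: base = 5 × $2,400 = $12,000. income exceeds $166,500 by $87,900, which is 176 full-or-partial $500 increments; reduction = 176 × $48 = $8,448, leaving $3,552.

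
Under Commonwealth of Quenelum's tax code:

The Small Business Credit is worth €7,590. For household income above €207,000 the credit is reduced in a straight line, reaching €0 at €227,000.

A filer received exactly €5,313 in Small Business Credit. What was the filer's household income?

€213,000

€5,313 is 5,313/7,590 of the full €7,590, so 2,277/7,590 of the €20,000 range has been used: income = €207,000 + €20,000 × 2,277/7,590 = €213,000.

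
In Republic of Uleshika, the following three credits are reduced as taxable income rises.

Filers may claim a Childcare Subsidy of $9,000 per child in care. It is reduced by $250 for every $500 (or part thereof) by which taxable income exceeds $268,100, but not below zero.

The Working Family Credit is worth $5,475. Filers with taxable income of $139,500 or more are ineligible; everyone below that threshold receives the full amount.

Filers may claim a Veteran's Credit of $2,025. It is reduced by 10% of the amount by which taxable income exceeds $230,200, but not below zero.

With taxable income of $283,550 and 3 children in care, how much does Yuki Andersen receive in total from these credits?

$19,250

Childcare Subsidy: base = 3 × $9,000 = $27,000. income exceeds $268,100 by $15,450, which is 31 full-or-partial $500 increments; reduction = 31 × $250 = $7,750, leaving $19,250.
Working Family Credit: $283,550 meets or exceeds the $139,500 cutoff, so the credit is $0.
Veteran's Credit: 10% of the $53,350 excess over $230,200 is $5,335 ≥ base, so the credit is $0.
Total: $19,250 + $0 + $0 = $19,250.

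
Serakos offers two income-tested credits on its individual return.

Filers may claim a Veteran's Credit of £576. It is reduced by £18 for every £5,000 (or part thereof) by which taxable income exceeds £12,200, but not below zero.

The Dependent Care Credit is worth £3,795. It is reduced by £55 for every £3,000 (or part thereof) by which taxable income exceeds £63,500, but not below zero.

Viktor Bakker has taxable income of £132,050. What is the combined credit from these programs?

Veteran's Credit: income exceeds £12,200 by £119,850, which is 24 full-or-partial £5,000 increments; reduction = 24 × £18 = £432, leaving £144.
Dependent Care Credit: income exceeds £63,500 by £68,550, which is 23 full-or-partial £3,000 increments; reduction = 23 × £55 = £1,265, leaving £2,530.
Total: £144 + £2,530 = £2,674.

£2,674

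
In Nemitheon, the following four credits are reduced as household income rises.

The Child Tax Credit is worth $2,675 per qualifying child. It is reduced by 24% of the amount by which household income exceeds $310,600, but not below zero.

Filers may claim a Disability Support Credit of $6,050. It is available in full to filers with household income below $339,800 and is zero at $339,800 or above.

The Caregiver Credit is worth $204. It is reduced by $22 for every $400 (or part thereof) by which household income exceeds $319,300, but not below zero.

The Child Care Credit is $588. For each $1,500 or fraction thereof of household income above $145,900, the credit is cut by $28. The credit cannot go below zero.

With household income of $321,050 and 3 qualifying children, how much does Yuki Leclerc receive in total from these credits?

$11,661

Child Tax Credit: base = 3 × $2,675 = $8,025. 24% of the $10,450 excess over $310,600 is $2,508; credit = $8,025 − $2,508 = $5,517.
Disability Support Credit: $321,050 is below the $339,800 cutoff, so the full $6,050 applies.
Caregiver Credit: income exceeds $319,300 by $1,750, which is 5 full-or-partial $400 increments; reduction = 5 × $22 = $110, leaving $94.
Child Care Credit: income exceeds $145,900 by $175,150 → 117 increments × $28 = $3,276 ≥ base, so the credit is $0.
Total: $5,517 + $6,050 + $94 + $0 = $11,661.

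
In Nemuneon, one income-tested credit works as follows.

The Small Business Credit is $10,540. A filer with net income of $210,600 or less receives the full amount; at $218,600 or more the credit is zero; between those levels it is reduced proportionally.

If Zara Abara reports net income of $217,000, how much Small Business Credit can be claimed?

Small Business Credit: $217,000 is $6,400 into a $8,000 phase-out range, leaving 1,600/8,000 of the credit: $10,540 × 1,600/8,000 = $2,108.

$2,108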